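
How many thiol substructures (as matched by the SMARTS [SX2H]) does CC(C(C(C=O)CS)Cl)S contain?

[SX2H] is the SMARTS for a thiol: an aliphatic sulfur with two connections, one being H.
The molecule carries 2 separate instances of a thiol (-SH) meeting every constraint; each maps to a distinct set of atoms, giving 2 matches.

2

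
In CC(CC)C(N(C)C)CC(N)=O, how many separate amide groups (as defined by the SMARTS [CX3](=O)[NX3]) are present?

[CX3](=O)[NX3] is the SMARTS for an amide: a carbonyl carbon bonded to a trivalent nitrogen.
Exactly one fragment in the molecule meets all constraints, giving 1 match.

1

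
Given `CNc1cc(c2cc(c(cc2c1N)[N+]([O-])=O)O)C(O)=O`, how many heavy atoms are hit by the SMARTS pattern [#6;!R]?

2

The query [#6;!R] means: carbon not in any ring.
Check the 20 heavy atoms by environment: 10× c (aromatic, in 6-ring) → no; 4× O (acyclic) → no; 2× N (acyclic) → no; 2× C (acyclic) → match; 1× N (charge +1, acyclic) → no; 1× O (charge -1, acyclic) → no.
That gives 2 matching atoms.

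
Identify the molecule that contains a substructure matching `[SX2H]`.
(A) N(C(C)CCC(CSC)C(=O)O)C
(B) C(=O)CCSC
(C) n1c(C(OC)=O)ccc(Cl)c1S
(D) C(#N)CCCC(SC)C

C

[SX2H] describes an aliphatic sulfur with two connections, one being H (a thiol).
(A) has a methylthio ether (-SCH3) but the sulfur has H0 (bonded to two carbons), not H1.
(B) has a methylthio ether (-SCH3) but the sulfur has H0 (bonded to two carbons), not H1.
(C) contains a thiol (-SH), which satisfies every atom and bond constraint.
(D) has a methylthio ether (-SCH3) but the sulfur has H0 (bonded to two carbons), not H1.
So the answer is (C).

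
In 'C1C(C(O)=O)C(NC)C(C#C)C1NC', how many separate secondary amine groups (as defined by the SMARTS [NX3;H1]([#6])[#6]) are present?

2

[NX3;H1]([#6])[#6] is the SMARTS for a secondary amine: a trivalent nitrogen with one H, bonded to two carbons.
The molecule carries 2 separate instances of an N-methylamino group (-NHCH3) meeting every constraint; each maps to a distinct set of atoms, giving 2 matches.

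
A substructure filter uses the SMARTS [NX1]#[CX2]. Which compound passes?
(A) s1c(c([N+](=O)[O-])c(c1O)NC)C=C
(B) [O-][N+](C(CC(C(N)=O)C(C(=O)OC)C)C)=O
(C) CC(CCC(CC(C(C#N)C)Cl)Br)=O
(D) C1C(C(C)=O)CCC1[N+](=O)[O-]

[NX1]#[CX2] describes a nitrogen triple-bonded to a two-connected carbon (a nitrile).
(A) has a nitro group (-[N+](=O)[O-]) but there is no C#N triple bond.
(B) has a primary amide (-C(=O)NH2) but the nitrogen is NX3, not NX1.
(C) contains a nitrile (-C#N), which satisfies every atom and bond constraint.
(D) has a nitro group (-[N+](=O)[O-]) but there is no C#N triple bond.
So the answer is (C).

C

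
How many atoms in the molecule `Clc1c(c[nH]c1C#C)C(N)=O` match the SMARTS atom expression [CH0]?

2

The query [CH0] means: aliphatic carbon with no attached hydrogen.
Check the 11 heavy atoms by environment: 1× n (aromatic, H1) → no; 3× c (aromatic, H0) → no; 1× c (aromatic, H1) → no; 2× C (H0) → match; 1× O (H0) → no; 1× N (H2) → no; 1× Cl (H0) → no; 1× C (H1) → no.
That gives 2 matching atoms.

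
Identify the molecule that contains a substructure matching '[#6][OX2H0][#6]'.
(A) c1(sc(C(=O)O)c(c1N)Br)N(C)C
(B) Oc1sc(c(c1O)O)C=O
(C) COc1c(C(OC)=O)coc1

C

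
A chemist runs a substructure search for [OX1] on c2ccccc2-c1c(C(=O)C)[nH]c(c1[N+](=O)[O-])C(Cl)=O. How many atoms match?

4

The query [OX1] means: aliphatic oxygen with one total connection — typically a carbonyl =O or an oxide.
Check the 20 heavy atoms by environment: 1× n (aromatic, X3) → no; 10× c (aromatic, X3) → no; 1× N (charge +1, X3) → no; 1× O (charge -1, X1) → match; 3× O (X1) → match; 2× C (X3) → no; 1× C (X4) → no; 1× Cl (X1) → no.
Summing the matching environments: 1 + 3 = 4 matching atoms.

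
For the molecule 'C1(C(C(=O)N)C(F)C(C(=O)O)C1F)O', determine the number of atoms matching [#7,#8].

5

The query [#7,#8] means: nitrogen or oxygen (comma = OR).
Check the 14 heavy atoms by environment: 7× C → no; 4× O → match; 2× F → no; 1× N → match.
Summing the matching environments: 4 + 1 = 5 matching atoms.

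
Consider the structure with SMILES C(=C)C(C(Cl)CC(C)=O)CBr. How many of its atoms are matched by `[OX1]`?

1

The query [OX1] means: aliphatic oxygen with one total connection — typically a carbonyl =O or an oxide.
Check the 11 heavy atoms by environment: 5× C (X4) → no; 1× Br (X1) → no; 3× C (X3) → no; 1× O (X1) → match; 1× Cl (X1) → no.
That gives 1 matching atom.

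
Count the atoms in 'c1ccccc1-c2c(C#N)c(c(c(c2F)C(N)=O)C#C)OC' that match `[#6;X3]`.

Check the 22 heavy atoms by environment: 12× c (aromatic, X3) → match; 1× C (X3) → match; 1× O (X1) → no; 1× N (X3) → no; 1× F (X1) → no; 3× C (X2) → no; 1× N (X1) → no; 1× O (X2) → no; 1× C (X4) → no.
Summing the matching environments: 12 + 1 = 13 matching atoms.

13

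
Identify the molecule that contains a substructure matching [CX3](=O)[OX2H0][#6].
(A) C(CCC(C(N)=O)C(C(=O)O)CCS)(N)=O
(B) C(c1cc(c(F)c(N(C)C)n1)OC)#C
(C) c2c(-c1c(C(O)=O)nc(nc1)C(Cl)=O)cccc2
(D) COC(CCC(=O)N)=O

D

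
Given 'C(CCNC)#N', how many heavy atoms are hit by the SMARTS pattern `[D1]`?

2

The query [D1] means: atom with exactly one heavy-atom neighbour (degree 1).
Check the 6 heavy atoms by environment: 3× C (D2) → no; 1× N (D2) → no; 1× C (D1) → match; 1× N (D1) → match.
Summing the matching environments: 1 + 1 = 2 matching atoms.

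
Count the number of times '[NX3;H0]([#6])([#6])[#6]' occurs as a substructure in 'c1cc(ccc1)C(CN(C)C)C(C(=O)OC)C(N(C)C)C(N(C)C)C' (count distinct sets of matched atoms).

3

[NX3;H0]([#6])([#6])[#6] is the SMARTS for a tertiary amine: a trivalent nitrogen with no H, bonded to three carbons.
The molecule carries 3 separate instances of a dimethylamino group (-N(CH3)2) meeting every constraint; each maps to a distinct set of atoms, giving 3 matches.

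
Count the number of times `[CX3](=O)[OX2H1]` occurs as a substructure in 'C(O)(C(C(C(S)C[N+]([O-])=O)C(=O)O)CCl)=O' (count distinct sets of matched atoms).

2

[CX3](=O)[OX2H1] is the SMARTS for a carboxylic acid: an sp2 carbon double-bonded to O and single-bonded to an -OH oxygen.
The molecule carries 2 separate instances of a carboxylic acid group (-C(=O)OH) meeting every constraint; each maps to a distinct set of atoms, giving 2 matches.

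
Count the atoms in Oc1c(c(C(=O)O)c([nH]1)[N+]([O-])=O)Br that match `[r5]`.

The query [r5] means: r5 matches atoms in a five-membered ring.
Check the 13 heavy atoms by environment: 1× n (aromatic, in 5-ring) → match; 4× c (aromatic, in 5-ring) → match; 1× N (charge +1, acyclic) → no; 1× O (charge -1, acyclic) → no; 4× O (acyclic) → no; 1× Br (acyclic) → no; 1× C (acyclic) → no.
Summing the matching environments: 1 + 4 = 5 matching atoms.

5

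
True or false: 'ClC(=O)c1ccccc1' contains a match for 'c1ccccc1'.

The pattern c1ccccc1 describes six aromatic carbons in a ring — a benzene ring.
The required atom environment is present in the molecule, so the pattern matches.

True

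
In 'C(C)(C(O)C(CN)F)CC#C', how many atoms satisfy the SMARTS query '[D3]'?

The query [D3] means: atom with exactly three heavy-atom neighbours.
Check the 11 heavy atoms by environment: 3× C (D2) → no; 3× C (D3) → match; 2× C (D1) → no; 1× N (D1) → no; 1× F (D1) → no; 1× O (D1) → no.
That gives 3 matching atoms.

3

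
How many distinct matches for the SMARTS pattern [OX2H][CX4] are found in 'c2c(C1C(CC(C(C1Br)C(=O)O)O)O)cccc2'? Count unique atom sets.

[OX2H][CX4] is the SMARTS for an aliphatic alcohol: a hydroxyl oxygen bound to an sp3 (X4) carbon.
The molecule carries 2 separate instances of a hydroxyl group (-OH) meeting every constraint; each maps to a distinct set of atoms, giving 2 matches.

2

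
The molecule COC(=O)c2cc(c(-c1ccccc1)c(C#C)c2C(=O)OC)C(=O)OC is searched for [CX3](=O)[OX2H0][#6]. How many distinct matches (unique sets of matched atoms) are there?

3

[CX3](=O)[OX2H0][#6] is the SMARTS for an ester: a carbonyl carbon bonded to an oxygen that is itself bonded to carbon (no H on that O).
The molecule carries 3 separate instances of a methyl-ester group (-C(=O)OCH3) meeting every constraint; each maps to a distinct set of atoms, giving 3 matches.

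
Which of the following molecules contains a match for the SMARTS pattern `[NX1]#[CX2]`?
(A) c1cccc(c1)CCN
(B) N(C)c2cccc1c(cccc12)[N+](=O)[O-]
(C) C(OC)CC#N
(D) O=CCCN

C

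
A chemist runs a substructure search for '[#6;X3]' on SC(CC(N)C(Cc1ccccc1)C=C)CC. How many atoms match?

Check the 17 heavy atoms by environment: 7× C (X4) → no; 1× S (X2) → no; 1× N (X3) → no; 2× C (X3) → match; 6× c (aromatic, X3) → match.
Summing the matching environments: 2 + 6 = 8 matching atoms.

8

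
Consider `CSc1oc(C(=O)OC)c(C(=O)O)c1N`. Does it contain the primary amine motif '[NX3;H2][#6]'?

Yes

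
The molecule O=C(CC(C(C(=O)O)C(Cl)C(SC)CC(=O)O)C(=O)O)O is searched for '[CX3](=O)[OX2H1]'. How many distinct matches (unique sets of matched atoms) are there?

4

[CX3](=O)[OX2H1] is the SMARTS for a carboxylic acid: an sp2 carbon double-bonded to O and single-bonded to an -OH oxygen.
The molecule carries 4 separate instances of a carboxylic acid group (-C(=O)OH) meeting every constraint; each maps to a distinct set of atoms, giving 4 matches.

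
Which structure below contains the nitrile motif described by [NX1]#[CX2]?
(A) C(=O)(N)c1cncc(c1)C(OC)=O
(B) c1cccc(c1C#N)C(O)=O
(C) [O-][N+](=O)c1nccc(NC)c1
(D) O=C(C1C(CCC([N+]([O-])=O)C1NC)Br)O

B

[NX1]#[CX2] describes a nitrogen triple-bonded to a two-connected carbon (a nitrile).
(A) has a primary amide (-C(=O)NH2) but the nitrogen is NX3, not NX1.
(B) contains a nitrile (-C#N), which satisfies every atom and bond constraint.
(C) has a nitro group (-[N+](=O)[O-]) but there is no C#N triple bond.
(D) has a nitro group (-[N+](=O)[O-]) but there is no C#N triple bond.
So the answer is (B).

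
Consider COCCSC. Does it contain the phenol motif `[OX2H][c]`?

No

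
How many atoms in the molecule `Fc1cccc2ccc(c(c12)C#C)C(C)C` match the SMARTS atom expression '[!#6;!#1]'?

1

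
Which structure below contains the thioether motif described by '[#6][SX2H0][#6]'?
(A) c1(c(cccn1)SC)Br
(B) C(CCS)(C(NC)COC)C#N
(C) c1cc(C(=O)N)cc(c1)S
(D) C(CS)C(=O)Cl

[#6][SX2H0][#6] describes an aliphatic sulfur bridging two carbons with no H on the sulfur (a thioether).
(A) contains a methylthio ether (-SCH3), which satisfies every atom and bond constraint.
(B) has a methoxy ether (-OCH3) but the bridging atom is O, not S.
(C) has a thiol (-SH) but the sulfur has H1, not H0 bridging two carbons.
(D) has a thiol (-SH) but the sulfur has H1, not H0 bridging two carbons.
So the answer is (A).

A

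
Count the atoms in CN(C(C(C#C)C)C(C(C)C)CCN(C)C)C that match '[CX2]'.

Check the 17 heavy atoms by environment: 13× C (X4) → no; 2× N (X3) → no; 2× C (X2) → match.
That gives 2 matching atoms.

2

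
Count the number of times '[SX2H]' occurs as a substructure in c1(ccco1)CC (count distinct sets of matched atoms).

0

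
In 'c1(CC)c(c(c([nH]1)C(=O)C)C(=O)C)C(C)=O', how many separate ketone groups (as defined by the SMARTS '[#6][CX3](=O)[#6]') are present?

3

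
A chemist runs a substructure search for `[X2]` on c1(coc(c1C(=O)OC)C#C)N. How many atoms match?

4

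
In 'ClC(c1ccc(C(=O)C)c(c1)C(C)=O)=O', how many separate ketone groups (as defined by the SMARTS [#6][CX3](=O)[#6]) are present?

2

[#6][CX3](=O)[#6] is the SMARTS for a ketone: a carbonyl carbon (no H) flanked by two carbons.
The molecule carries 2 separate instances of an acetyl/ketone group (-C(=O)CH3) meeting every constraint; each maps to a distinct set of atoms, giving 2 matches.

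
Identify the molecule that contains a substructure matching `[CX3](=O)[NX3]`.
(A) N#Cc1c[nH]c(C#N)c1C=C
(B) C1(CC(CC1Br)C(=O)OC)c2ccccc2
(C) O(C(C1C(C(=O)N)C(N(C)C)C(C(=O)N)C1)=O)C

C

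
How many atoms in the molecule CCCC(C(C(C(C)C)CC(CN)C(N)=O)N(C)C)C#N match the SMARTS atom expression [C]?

16

The query [C] means: uppercase C matches aliphatic (non-aromatic) carbon only.
Check the 21 heavy atoms by environment: 16× C → match; 4× N → no; 1× O → no.
That gives 16 matching atoms.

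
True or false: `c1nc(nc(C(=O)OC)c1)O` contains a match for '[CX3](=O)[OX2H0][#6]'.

True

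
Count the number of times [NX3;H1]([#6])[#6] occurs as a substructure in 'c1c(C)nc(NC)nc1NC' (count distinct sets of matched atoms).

2

[NX3;H1]([#6])[#6] is the SMARTS for a secondary amine: a trivalent nitrogen with one H, bonded to two carbons.
The molecule carries 2 separate instances of an N-methylamino group (-NHCH3) meeting every constraint; each maps to a distinct set of atoms, giving 2 matches.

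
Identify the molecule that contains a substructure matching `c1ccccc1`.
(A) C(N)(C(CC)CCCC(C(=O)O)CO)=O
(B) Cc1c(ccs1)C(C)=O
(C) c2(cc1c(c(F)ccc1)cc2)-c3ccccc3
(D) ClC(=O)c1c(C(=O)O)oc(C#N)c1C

C

c1ccccc1 describes six aromatic carbons in a ring (a benzene ring).
(A) has a methyl group (-CH3) but no six-membered all-carbon aromatic ring is present.
(B) has a methyl group (-CH3) but no six-membered all-carbon aromatic ring is present.
(C) contains a phenyl ring, which satisfies every atom and bond constraint.
(D) has a methyl group (-CH3) but no six-membered all-carbon aromatic ring is present.
So the answer is (C).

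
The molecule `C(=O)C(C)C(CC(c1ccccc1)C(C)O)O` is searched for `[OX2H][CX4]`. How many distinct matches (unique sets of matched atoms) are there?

[OX2H][CX4] is the SMARTS for an aliphatic alcohol: a hydroxyl oxygen bound to an sp3 (X4) carbon.
The molecule carries 2 separate instances of a hydroxyl group (-OH) meeting every constraint; each maps to a distinct set of atoms, giving 2 matches.

2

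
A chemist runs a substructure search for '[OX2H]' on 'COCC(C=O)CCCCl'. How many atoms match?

Check the 10 heavy atoms by environment: 4× C (H2, X4) → no; 1× C (H1, X4) → no; 1× O (H0, X2) → no; 1× C (H3, X4) → no; 1× Cl (H0, X1) → no; 1× C (H1, X3) → no; 1× O (H0, X1) → no.
No environment satisfies the query, so 0 matching atoms.

0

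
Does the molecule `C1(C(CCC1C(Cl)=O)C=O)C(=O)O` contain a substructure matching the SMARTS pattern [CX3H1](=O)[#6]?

The pattern [CX3H1](=O)[#6] describes an sp2 carbon with one H, double-bonded to O and single-bonded to carbon — an aldehyde.
The molecule carries an aldehyde (-CHO), whose atoms satisfy every constraint of the query, so the pattern matches.

Yes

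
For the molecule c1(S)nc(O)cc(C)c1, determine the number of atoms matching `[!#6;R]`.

The query [!#6;R] means: non-carbon atom that is part of a ring.
Check the 9 heavy atoms by environment: 1× n (aromatic, in 6-ring) → match; 5× c (aromatic, in 6-ring) → no; 1× O (acyclic) → no; 1× S (acyclic) → no; 1× C (acyclic) → no.
That gives 1 matching atom.

1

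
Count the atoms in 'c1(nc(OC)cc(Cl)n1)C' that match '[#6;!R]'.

2

Check the 10 heavy atoms by environment: 2× n (aromatic, in 6-ring) → no; 4× c (aromatic, in 6-ring) → no; 1× Cl (acyclic) → no; 1× O (acyclic) → no; 2× C (acyclic) → match.
That gives 2 matching atoms.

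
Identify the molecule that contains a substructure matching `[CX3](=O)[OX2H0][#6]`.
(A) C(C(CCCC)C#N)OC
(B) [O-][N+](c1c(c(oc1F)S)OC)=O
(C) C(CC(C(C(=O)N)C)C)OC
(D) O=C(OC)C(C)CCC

[CX3](=O)[OX2H0][#6] describes a carbonyl carbon bonded to an oxygen that is itself bonded to carbon (no H on that O) (an ester).
(A) has a methoxy ether (-OCH3) but the ether oxygen is not adjacent to a C=O carbon.
(B) has a methoxy ether (-OCH3) but the ether oxygen is not adjacent to a C=O carbon.
(C) has a methoxy ether (-OCH3) but the ether oxygen is not adjacent to a C=O carbon.
(D) contains a methyl-ester group (-C(=O)OCH3), which satisfies every atom and bond constraint.
So the answer is (D).

D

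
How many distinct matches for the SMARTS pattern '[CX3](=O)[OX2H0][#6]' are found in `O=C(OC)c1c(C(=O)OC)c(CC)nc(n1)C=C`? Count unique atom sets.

[CX3](=O)[OX2H0][#6] is the SMARTS for an ester: a carbonyl carbon bonded to an oxygen that is itself bonded to carbon (no H on that O).
The molecule carries 2 separate instances of a methyl-ester group (-C(=O)OCH3) meeting every constraint; each maps to a distinct set of atoms, giving 2 matches.

2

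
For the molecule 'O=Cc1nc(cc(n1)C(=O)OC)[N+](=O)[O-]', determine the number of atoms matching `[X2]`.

3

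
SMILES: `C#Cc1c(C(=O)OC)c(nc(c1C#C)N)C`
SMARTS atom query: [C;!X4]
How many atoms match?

5

Check the 16 heavy atoms by environment: 1× n (aromatic, X2) → no; 5× c (aromatic, X3) → no; 4× C (X2) → match; 2× C (X4) → no; 1× C (X3) → match; 1× O (X1) → no; 1× O (X2) → no; 1× N (X3) → no.
Summing the matching environments: 4 + 1 = 5 matching atoms.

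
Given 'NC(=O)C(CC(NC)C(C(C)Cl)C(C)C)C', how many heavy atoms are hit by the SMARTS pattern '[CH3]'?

5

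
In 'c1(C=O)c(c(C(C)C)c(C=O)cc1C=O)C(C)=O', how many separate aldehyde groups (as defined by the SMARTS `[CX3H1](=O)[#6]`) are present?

[CX3H1](=O)[#6] is the SMARTS for an aldehyde: an sp2 carbon with one H, double-bonded to O and single-bonded to carbon.
The molecule carries 3 separate instances of an aldehyde (-CHO) meeting every constraint; each maps to a distinct set of atoms, giving 3 matches.

3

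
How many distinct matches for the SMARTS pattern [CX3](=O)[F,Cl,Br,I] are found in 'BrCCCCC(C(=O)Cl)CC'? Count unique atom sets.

1

[CX3](=O)[F,Cl,Br,I] is the SMARTS for an acyl halide: a carbonyl carbon bonded to a halogen.
Exactly one fragment in the molecule meets all constraints, giving 1 match.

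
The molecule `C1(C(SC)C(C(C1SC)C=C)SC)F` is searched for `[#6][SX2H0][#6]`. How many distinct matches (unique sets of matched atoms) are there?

3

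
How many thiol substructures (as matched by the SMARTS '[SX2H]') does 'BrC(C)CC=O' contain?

0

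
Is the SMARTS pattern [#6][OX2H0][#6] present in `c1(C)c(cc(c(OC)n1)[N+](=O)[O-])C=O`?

Yes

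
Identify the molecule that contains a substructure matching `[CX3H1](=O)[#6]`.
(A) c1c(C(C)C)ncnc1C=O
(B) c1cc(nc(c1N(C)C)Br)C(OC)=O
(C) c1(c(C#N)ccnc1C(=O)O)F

[CX3H1](=O)[#6] describes an sp2 carbon with one H, double-bonded to O and single-bonded to carbon (an aldehyde).
(A) contains an aldehyde (-CHO), which satisfies every atom and bond constraint.
(B) has a methyl-ester group (-C(=O)OCH3) but the carbonyl carbon has H0, not H1.
(C) has a carboxylic acid group (-C(=O)OH) but the carbonyl carbon has H0 and is bonded to O, not H1.
So the answer is (A).

A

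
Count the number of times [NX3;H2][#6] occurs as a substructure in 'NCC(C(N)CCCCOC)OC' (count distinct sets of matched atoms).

[NX3;H2][#6] is the SMARTS for a primary amine: a trivalent nitrogen with two H attached to carbon.
The molecule carries 2 separate instances of a primary amino group (-NH2) meeting every constraint; each maps to a distinct set of atoms, giving 2 matches.

2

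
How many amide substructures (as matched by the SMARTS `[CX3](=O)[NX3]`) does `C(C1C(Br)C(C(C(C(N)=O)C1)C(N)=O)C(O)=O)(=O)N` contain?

3

[CX3](=O)[NX3] is the SMARTS for an amide: a carbonyl carbon bonded to a trivalent nitrogen.
The molecule carries 3 separate instances of a primary amide (-C(=O)NH2) meeting every constraint; each maps to a distinct set of atoms, giving 3 matches.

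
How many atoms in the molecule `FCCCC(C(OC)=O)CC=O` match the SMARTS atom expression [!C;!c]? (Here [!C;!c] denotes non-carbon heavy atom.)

The query [!C;!c] means: neither aliphatic nor aromatic carbon — same as [!#6].
Check the 12 heavy atoms by environment: 8× C → no; 1× F → match; 3× O → match.
Summing the matching environments: 1 + 3 = 4 matching atoms.

4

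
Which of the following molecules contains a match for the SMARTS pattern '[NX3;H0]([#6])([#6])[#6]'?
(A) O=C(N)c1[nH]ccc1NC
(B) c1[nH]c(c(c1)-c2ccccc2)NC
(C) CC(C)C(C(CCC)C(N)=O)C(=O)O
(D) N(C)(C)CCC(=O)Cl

[NX3;H0]([#6])([#6])[#6] describes a trivalent nitrogen with no H, bonded to three carbons (a tertiary amine).
(A) has a primary amide (-C(=O)NH2) but the amide nitrogen has H2 and only one carbon neighbour.
(B) has an N-methylamino group (-NHCH3) but the nitrogen still has one H (H1), not H0.
(C) has a primary amide (-C(=O)NH2) but the amide nitrogen has H2 and only one carbon neighbour.
(D) contains a dimethylamino group (-N(CH3)2), which satisfies every atom and bond constraint.
So the answer is (D).

D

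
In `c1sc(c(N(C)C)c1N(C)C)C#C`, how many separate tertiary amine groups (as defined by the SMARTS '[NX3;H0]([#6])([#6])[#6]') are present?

2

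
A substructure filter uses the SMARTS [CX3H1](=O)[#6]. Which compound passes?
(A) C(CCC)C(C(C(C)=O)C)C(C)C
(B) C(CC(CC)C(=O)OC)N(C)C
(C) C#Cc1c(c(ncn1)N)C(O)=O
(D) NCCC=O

[CX3H1](=O)[#6] describes an sp2 carbon with one H, double-bonded to O and single-bonded to carbon (an aldehyde).
(A) has an acetyl/ketone group (-C(=O)CH3) but the carbonyl carbon has H0 (two carbon neighbours), not H1.
(B) has a methyl-ester group (-C(=O)OCH3) but the carbonyl carbon has H0, not H1.
(C) has a carboxylic acid group (-C(=O)OH) but the carbonyl carbon has H0 and is bonded to O, not H1.
(D) contains an aldehyde (-CHO), which satisfies every atom and bond constraint.
So the answer is (D).

D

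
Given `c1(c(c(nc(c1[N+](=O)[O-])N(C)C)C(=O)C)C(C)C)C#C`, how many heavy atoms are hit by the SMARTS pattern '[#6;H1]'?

2

The query [#6;H1] means: any carbon bearing exactly one hydrogen.
Check the 20 heavy atoms by environment: 1× n (aromatic, H0) → no; 5× c (aromatic, H0) → no; 1× N (charge +1, H0) → no; 1× O (charge -1, H0) → no; 2× O (H0) → no; 1× N (H0) → no; 5× C (H3) → no; 2× C (H0) → no; 2× C (H1) → match.
That gives 2 matching atoms.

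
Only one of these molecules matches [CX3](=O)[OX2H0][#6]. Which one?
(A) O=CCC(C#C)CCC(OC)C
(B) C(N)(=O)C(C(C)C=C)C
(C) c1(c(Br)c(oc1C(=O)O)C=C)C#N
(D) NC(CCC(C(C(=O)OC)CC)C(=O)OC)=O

[CX3](=O)[OX2H0][#6] describes a carbonyl carbon bonded to an oxygen that is itself bonded to carbon (no H on that O) (an ester).
(A) has a methoxy ether (-OCH3) but the ether oxygen is not adjacent to a C=O carbon.
(B) has a primary amide (-C(=O)NH2) but the carbonyl is bonded to N, not to an O-C linkage.
(C) has a carboxylic acid group (-C(=O)OH) but the singly-bonded O carries H (OX2H1, not H0).
(D) contains a methyl-ester group (-C(=O)OCH3), which satisfies every atom and bond constraint.
So the answer is (D).

D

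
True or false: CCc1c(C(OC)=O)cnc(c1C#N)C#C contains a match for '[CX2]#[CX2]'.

True

The pattern [CX2]#[CX2] describes a carbon-carbon triple bond — an alkyne.
The molecule carries an ethynyl group (-C#CH), whose atoms satisfy every constraint of the query, so the pattern matches.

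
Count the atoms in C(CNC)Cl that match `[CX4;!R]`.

The query [CX4;!R] means: aliphatic carbon with four total connections, not in a ring.
Check the 5 heavy atoms by environment: 3× C (X4, acyclic) → match; 1× N (X3, acyclic) → no; 1× Cl (X1, acyclic) → no.
That gives 3 matching atoms.

3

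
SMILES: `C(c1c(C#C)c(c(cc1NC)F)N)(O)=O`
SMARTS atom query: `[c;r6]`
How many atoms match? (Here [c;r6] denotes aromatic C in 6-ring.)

6

Check the 15 heavy atoms by environment: 6× c (aromatic, in 6-ring) → match; 1× F (acyclic) → no; 2× N (acyclic) → no; 4× C (acyclic) → no; 2× O (acyclic) → no.
That gives 6 matching atoms.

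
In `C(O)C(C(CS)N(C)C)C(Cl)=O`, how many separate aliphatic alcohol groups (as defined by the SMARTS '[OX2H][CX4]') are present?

1

[OX2H][CX4] is the SMARTS for an aliphatic alcohol: a hydroxyl oxygen bound to an sp3 (X4) carbon.
Exactly one fragment in the molecule meets all constraints, giving 1 match.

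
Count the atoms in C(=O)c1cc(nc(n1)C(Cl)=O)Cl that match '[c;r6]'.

4

Check the 12 heavy atoms by environment: 2× n (aromatic, in 6-ring) → no; 4× c (aromatic, in 6-ring) → match; 2× C (acyclic) → no; 2× O (acyclic) → no; 2× Cl (acyclic) → no.
That gives 4 matching atoms.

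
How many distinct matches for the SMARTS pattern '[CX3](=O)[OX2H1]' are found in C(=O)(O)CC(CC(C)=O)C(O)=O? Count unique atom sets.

2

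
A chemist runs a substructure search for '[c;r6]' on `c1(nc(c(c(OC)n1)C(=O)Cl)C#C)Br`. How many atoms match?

4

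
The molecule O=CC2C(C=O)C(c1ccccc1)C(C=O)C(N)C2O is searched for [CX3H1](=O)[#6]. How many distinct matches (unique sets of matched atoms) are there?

[CX3H1](=O)[#6] is the SMARTS for an aldehyde: an sp2 carbon with one H, double-bonded to O and single-bonded to carbon.
The molecule carries 3 separate instances of an aldehyde (-CHO) meeting every constraint; each maps to a distinct set of atoms, giving 3 matches.

3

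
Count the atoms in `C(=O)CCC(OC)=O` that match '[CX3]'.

Check the 8 heavy atoms by environment: 3× C (X4) → no; 2× C (X3) → match; 2× O (X1) → no; 1× O (X2) → no.
That gives 2 matching atoms.

2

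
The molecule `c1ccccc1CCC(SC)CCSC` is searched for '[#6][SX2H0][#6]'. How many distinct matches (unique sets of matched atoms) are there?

[#6][SX2H0][#6] is the SMARTS for a thioether: an aliphatic sulfur bridging two carbons with no H on the sulfur.
The molecule carries 2 separate instances of a methylthio ether (-SCH3) meeting every constraint; each maps to a distinct set of atoms, giving 2 matches.

2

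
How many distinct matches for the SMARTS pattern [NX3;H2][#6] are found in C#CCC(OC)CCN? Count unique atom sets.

1

[NX3;H2][#6] is the SMARTS for a primary amine: a trivalent nitrogen with two H attached to carbon.
Exactly one fragment in the molecule meets all constraints, giving 1 match.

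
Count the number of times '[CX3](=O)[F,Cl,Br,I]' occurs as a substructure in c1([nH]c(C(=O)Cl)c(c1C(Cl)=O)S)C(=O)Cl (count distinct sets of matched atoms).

[CX3](=O)[F,Cl,Br,I] is the SMARTS for an acyl halide: a carbonyl carbon bonded to a halogen.
The molecule carries 3 separate instances of an acyl chloride (-C(=O)Cl) meeting every constraint; each maps to a distinct set of atoms, giving 3 matches.

3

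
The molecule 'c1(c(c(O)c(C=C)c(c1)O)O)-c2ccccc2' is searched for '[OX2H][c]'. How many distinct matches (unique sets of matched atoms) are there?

[OX2H][c] is the SMARTS for a phenol: a hydroxyl oxygen attached to an aromatic carbon.
The molecule carries 3 separate instances of a hydroxyl group (-OH) meeting every constraint; each maps to a distinct set of atoms, giving 3 matches.

3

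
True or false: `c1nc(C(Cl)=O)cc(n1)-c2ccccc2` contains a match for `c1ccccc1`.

True

The pattern c1ccccc1 describes six aromatic carbons in a ring — a benzene ring.
The molecule carries a phenyl ring, whose atoms satisfy every constraint of the query, so the pattern matches.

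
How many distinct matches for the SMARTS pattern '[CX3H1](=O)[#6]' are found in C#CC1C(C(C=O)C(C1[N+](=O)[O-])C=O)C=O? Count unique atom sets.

3

[CX3H1](=O)[#6] is the SMARTS for an aldehyde: an sp2 carbon with one H, double-bonded to O and single-bonded to carbon.
The molecule carries 3 separate instances of an aldehyde (-CHO) meeting every constraint; each maps to a distinct set of atoms, giving 3 matches.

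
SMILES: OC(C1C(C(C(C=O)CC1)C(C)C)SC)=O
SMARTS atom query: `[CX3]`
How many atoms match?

2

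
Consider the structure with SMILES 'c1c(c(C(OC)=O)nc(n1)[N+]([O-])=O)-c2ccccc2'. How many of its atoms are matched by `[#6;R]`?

10

Check the 19 heavy atoms by environment: 2× n (aromatic, in 6-ring) → no; 10× c (aromatic, in 6-ring) → match; 2× C (acyclic) → no; 3× O (acyclic) → no; 1× N (charge +1, acyclic) → no; 1× O (charge -1, acyclic) → no.
That gives 10 matching atoms.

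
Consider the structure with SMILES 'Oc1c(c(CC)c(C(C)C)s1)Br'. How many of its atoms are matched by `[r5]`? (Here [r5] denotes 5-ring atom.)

5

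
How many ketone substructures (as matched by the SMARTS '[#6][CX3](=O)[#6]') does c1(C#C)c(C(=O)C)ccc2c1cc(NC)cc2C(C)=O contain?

2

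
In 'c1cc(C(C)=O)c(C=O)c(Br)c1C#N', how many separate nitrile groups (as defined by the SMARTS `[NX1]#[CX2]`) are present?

1

[NX1]#[CX2] is the SMARTS for a nitrile: a nitrogen triple-bonded to a two-connected carbon.
Exactly one fragment in the molecule meets all constraints, giving 1 match.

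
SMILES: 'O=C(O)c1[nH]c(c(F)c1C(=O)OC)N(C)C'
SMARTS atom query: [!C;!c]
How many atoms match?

Check the 16 heavy atoms by environment: 1× n (aromatic) → match; 4× c (aromatic) → no; 5× C → no; 4× O → match; 1× N → match; 1× F → match.
Summing the matching environments: 1 + 4 + 1 + 1 = 7 matching atoms.

7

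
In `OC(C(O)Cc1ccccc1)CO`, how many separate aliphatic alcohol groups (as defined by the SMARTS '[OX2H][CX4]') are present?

[OX2H][CX4] is the SMARTS for an aliphatic alcohol: a hydroxyl oxygen bound to an sp3 (X4) carbon.
The molecule carries 3 separate instances of a hydroxyl group (-OH) meeting every constraint; each maps to a distinct set of atoms, giving 3 matches.

3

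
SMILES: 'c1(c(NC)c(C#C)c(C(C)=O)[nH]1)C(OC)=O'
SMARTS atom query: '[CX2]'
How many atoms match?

The query [CX2] means: C with X2: aliphatic carbon with exactly 2 total connections.
Check the 16 heavy atoms by environment: 1× n (aromatic, X3) → no; 4× c (aromatic, X3) → no; 2× C (X3) → no; 2× O (X1) → no; 3× C (X4) → no; 2× C (X2) → match; 1× N (X3) → no; 1× O (X2) → no.
That gives 2 matching atoms.

2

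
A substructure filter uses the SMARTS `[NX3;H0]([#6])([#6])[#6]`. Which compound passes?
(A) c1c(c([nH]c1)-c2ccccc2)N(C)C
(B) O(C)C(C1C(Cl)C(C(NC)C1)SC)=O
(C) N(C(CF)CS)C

A

[NX3;H0]([#6])([#6])[#6] describes a trivalent nitrogen with no H, bonded to three carbons (a tertiary amine).
(A) contains a dimethylamino group (-N(CH3)2), which satisfies every atom and bond constraint.
(B) has an N-methylamino group (-NHCH3) but the nitrogen still has one H (H1), not H0.
(C) has an N-methylamino group (-NHCH3) but the nitrogen still has one H (H1), not H0.
So the answer is (A).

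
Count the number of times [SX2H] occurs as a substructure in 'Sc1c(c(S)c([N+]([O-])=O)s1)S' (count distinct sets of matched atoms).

3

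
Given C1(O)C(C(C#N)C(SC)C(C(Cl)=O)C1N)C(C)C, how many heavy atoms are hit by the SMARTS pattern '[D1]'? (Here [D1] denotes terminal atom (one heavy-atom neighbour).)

8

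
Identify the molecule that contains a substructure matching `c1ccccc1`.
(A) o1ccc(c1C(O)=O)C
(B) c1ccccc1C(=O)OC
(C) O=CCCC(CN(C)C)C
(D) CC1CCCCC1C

B

c1ccccc1 describes six aromatic carbons in a ring (a benzene ring).
(A) has a methyl group (-CH3) but no six-membered all-carbon aromatic ring is present.
(B) contains the required atom environment, so the pattern matches.
(C) has a methyl group (-CH3) but no six-membered all-carbon aromatic ring is present.
(D) has a methyl group (-CH3) but no six-membered all-carbon aromatic ring is present.
So the answer is (B).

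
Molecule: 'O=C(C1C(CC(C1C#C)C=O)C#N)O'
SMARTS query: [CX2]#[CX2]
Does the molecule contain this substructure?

Yes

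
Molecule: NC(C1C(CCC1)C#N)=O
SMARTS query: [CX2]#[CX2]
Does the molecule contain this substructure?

No

The pattern [CX2]#[CX2] describes a carbon-carbon triple bond — an alkyne.
The closest candidate here is a nitrile (-C#N), but the triple bond is C#N, not C#C. No other fragment satisfies the full query, so there is no match.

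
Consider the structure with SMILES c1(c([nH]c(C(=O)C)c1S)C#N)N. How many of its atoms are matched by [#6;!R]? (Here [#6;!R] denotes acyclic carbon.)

3

The query [#6;!R] means: carbon not in any ring.
Check the 12 heavy atoms by environment: 1× n (aromatic, in 5-ring) → no; 4× c (aromatic, in 5-ring) → no; 3× C (acyclic) → match; 2× N (acyclic) → no; 1× S (acyclic) → no; 1× O (acyclic) → no.
That gives 3 matching atoms.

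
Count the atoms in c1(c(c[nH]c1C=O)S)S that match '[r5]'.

The query [r5] means: r5 matches atoms in a five-membered ring.
Check the 9 heavy atoms by environment: 1× n (aromatic, in 5-ring) → match; 4× c (aromatic, in 5-ring) → match; 2× S (acyclic) → no; 1× C (acyclic) → no; 1× O (acyclic) → no.
Summing the matching environments: 1 + 4 = 5 matching atoms.

5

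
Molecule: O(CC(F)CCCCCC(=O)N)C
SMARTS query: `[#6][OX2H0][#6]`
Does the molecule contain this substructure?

The pattern [#6][OX2H0][#6] describes an aliphatic oxygen bridging two carbons with no H on the oxygen — an ether.
The molecule carries a methoxy ether (-OCH3), whose atoms satisfy every constraint of the query, so the pattern matches.

Yes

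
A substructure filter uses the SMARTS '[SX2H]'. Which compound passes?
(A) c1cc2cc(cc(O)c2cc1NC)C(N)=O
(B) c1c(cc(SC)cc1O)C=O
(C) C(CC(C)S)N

[SX2H] describes an aliphatic sulfur with two connections, one being H (a thiol).
(A) has a hydroxyl group (-OH) but it is an -OH, not an -SH.
(B) has a hydroxyl group (-OH) but it is an -OH, not an -SH.
(C) contains a thiol (-SH), which satisfies every atom and bond constraint.
So the answer is (C).

C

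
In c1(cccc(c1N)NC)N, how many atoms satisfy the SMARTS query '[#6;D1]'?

1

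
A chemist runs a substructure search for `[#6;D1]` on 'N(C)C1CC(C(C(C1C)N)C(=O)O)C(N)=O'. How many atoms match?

2

The query [#6;D1] means: carbon bonded to exactly one heavy atom.
Check the 16 heavy atoms by environment: 1× C (D2) → no; 7× C (D3) → no; 3× O (D1) → no; 1× N (D2) → no; 2× C (D1) → match; 2× N (D1) → no.
That gives 2 matching atoms.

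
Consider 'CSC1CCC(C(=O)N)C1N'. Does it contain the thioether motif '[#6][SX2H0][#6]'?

Yes

The pattern [#6][SX2H0][#6] describes an aliphatic sulfur bridging two carbons with no H on the sulfur — a thioether.
The molecule carries a methylthio ether (-SCH3), whose atoms satisfy every constraint of the query, so the pattern matches.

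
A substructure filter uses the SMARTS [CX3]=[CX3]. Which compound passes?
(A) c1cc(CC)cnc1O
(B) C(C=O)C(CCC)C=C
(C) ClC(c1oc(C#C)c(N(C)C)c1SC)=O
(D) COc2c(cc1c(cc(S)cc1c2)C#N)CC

[CX3]=[CX3] describes a non-aromatic C=C double bond between two sp2 carbons (an alkene).
(A) has an ethyl group (-CH2CH3) but its C-C bond is a single bond between CX4 carbons, not CX3=CX3.
(B) contains a vinyl group (-CH=CH2), which satisfies every atom and bond constraint.
(C) has an ethynyl group (-C#CH) but the C-C bond is a triple bond, not a double bond.
(D) has an ethyl group (-CH2CH3) but its C-C bond is a single bond between CX4 carbons, not CX3=CX3.
So the answer is (B).

B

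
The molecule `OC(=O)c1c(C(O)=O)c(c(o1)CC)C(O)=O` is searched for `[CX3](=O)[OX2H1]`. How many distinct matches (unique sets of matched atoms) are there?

[CX3](=O)[OX2H1] is the SMARTS for a carboxylic acid: an sp2 carbon double-bonded to O and single-bonded to an -OH oxygen.
The molecule carries 3 separate instances of a carboxylic acid group (-C(=O)OH) meeting every constraint; each maps to a distinct set of atoms, giving 3 matches.

3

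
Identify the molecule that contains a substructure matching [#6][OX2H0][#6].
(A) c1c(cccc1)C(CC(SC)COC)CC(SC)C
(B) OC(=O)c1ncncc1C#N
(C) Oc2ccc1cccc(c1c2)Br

A

[#6][OX2H0][#6] describes an aliphatic oxygen bridging two carbons with no H on the oxygen (an ether).
(A) contains a methoxy ether (-OCH3), which satisfies every atom and bond constraint.
(B) has a carboxylic acid group (-C(=O)OH) but the -OH oxygen has H1; the =O is OX1, not OX2.
(C) has a hydroxyl group (-OH) but the oxygen has H1, not H0 bridging two carbons.
So the answer is (A).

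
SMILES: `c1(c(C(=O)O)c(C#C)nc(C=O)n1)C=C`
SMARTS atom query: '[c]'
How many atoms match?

4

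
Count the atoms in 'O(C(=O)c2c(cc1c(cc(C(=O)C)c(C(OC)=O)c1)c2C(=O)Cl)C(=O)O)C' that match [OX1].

5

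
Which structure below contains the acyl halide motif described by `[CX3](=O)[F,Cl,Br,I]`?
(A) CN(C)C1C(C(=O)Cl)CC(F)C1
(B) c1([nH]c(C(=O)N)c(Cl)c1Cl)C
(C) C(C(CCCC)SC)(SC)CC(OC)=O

[CX3](=O)[F,Cl,Br,I] describes a carbonyl carbon bonded to a halogen (an acyl halide).
(A) contains an acyl chloride (-C(=O)Cl), which satisfies every atom and bond constraint.
(B) has a chloro substituent but the Cl is not on a carbonyl carbon.
(C) has a methyl-ester group (-C(=O)OCH3) but the carbonyl is bonded to -O-C, not to a halogen.
So the answer is (A).

A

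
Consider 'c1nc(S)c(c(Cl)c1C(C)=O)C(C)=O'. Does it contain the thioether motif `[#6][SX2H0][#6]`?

No

The pattern [#6][SX2H0][#6] describes an aliphatic sulfur bridging two carbons with no H on the sulfur — a thioether.
The closest candidate here is a thiol (-SH), but the sulfur has H1, not H0 bridging two carbons. No other fragment satisfies the full query, so there is no match.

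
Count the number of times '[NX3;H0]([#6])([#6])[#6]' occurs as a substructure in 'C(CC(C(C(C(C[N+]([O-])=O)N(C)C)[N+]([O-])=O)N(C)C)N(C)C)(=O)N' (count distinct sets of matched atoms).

[NX3;H0]([#6])([#6])[#6] is the SMARTS for a tertiary amine: a trivalent nitrogen with no H, bonded to three carbons.
The molecule carries 3 separate instances of a dimethylamino group (-N(CH3)2) meeting every constraint; each maps to a distinct set of atoms, giving 3 matches.

3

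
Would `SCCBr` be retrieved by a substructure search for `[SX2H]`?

Yes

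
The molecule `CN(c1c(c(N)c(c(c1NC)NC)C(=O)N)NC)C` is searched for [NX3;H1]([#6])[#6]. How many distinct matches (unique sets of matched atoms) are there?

[NX3;H1]([#6])[#6] is the SMARTS for a secondary amine: a trivalent nitrogen with one H, bonded to two carbons.
The molecule carries 3 separate instances of an N-methylamino group (-NHCH3) meeting every constraint; each maps to a distinct set of atoms, giving 3 matches.

3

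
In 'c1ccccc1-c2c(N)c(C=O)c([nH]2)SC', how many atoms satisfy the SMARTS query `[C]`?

The query [C] means: uppercase C matches aliphatic (non-aromatic) carbon only.
Check the 16 heavy atoms by environment: 1× n (aromatic) → no; 10× c (aromatic) → no; 2× C → match; 1× O → no; 1× N → no; 1× S → no.
That gives 2 matching atoms.

2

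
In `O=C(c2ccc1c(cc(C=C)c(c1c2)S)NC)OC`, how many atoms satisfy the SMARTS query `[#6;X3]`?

The query [#6;X3] means: any carbon (aromatic or not) with three total connections.
Check the 19 heavy atoms by environment: 10× c (aromatic, X3) → match; 1× S (X2) → no; 1× N (X3) → no; 2× C (X4) → no; 3× C (X3) → match; 1× O (X1) → no; 1× O (X2) → no.
Summing the matching environments: 10 + 3 = 13 matching atoms.

13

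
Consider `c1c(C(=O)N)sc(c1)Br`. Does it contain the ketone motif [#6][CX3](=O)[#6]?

No

The pattern [#6][CX3](=O)[#6] describes a carbonyl carbon (no H) flanked by two carbons — a ketone.
The closest candidate here is a primary amide (-C(=O)NH2), but one neighbour of the carbonyl carbon is N, not C. No other fragment satisfies the full query, so there is no match.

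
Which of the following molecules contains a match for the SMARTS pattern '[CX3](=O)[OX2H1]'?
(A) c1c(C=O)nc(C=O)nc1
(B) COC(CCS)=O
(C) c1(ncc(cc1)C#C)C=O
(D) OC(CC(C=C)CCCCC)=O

D

[CX3](=O)[OX2H1] describes an sp2 carbon double-bonded to O and single-bonded to an -OH oxygen (a carboxylic acid).
(A) has an aldehyde (-CHO) but there is no singly-bonded oxygen on the carbonyl carbon.
(B) has a methyl-ester group (-C(=O)OCH3) but the singly-bonded O has no H (OX2H0, not OX2H1).
(C) has an aldehyde (-CHO) but there is no singly-bonded oxygen on the carbonyl carbon.
(D) contains a carboxylic acid group (-C(=O)OH), which satisfies every atom and bond constraint.
So the answer is (D).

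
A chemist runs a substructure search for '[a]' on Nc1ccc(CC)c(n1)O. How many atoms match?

The query [a] means: a matches any aromatic atom.
Check the 10 heavy atoms by environment: 1× n (aromatic) → match; 5× c (aromatic) → match; 1× N → no; 1× O → no; 2× C → no.
Summing the matching environments: 1 + 5 = 6 matching atoms.

6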